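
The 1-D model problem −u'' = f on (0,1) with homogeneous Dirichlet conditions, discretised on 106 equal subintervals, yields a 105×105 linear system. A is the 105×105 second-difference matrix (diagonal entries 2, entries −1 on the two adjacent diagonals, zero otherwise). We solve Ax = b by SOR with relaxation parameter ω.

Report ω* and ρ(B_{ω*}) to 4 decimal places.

ω* = 1.9424, ρ_SOR = 0.9424

ρ_J = max_k |cos(kπ/106)| = cos(π/106) = 0.9996
√(1 − cos²(π/106)) = sin(π/106) ≈ 0.02963.
[ω*] 2 ÷ (1 + 0.02963) = 2 ÷ 1.02963 = 1.9424.
and ρ(B_{ω*}) = 1.9424 − 1 = 0.9424.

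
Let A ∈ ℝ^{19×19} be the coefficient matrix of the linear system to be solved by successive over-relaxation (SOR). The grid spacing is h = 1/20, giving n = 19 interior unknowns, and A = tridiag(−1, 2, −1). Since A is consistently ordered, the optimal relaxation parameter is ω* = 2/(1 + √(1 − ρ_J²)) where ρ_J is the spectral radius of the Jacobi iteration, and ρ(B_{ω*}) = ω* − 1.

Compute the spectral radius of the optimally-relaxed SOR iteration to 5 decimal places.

ρ_SOR = 0.72945

B_J for the 19×19 system has eigenvalues cos(kπ/20); ρ_J = cos(π/20) = 0.98769.
√(1 − cos²(π/20)) = sin(π/20) ≈ 0.156434.
ω* = 2/(1+0.156434) = 1.72945
[ρ_SOR] ω* − 1 = 0.72945.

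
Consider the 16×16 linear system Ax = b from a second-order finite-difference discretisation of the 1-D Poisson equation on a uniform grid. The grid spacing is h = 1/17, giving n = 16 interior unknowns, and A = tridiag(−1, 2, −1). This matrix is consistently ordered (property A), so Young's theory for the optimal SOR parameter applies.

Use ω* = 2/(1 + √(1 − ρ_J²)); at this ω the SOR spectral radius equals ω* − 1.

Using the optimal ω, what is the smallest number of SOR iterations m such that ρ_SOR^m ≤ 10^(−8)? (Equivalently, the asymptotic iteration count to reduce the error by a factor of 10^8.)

B_J for the 16×16 system has eigenvalues cos(kπ/17); ρ_J = cos(π/17) = 0.9829731.
√(1−ρ_J²) simplifies to sin(π/17) = 0.1837495.
So ω* = 2/1.1837495 = 1.6895466 (Young).
ρ_SOR = ω* − 1 ≈ 0.6895466.
8·ln10 = 18.4207; −ln(0.6895466) = 0.371721; m = ⌈18.4207/0.371721⌉ = ⌈49.555⌉ = 50.

m = 50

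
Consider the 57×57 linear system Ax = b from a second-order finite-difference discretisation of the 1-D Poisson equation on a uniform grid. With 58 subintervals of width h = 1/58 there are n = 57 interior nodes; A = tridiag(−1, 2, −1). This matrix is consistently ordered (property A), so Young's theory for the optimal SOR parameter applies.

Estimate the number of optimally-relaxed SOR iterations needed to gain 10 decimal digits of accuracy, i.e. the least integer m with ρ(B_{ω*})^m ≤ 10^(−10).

ρ_J = max_k |cos(kπ/58)| = cos(π/58) = 0.9985334
√(1−ρ_J²) simplifies to sin(π/58) = 0.0541389.
ω* = 2 / (1 + 0.0541389) = 2 / 1.0541389 ≈ 1.8972832.
ρ(B_{ω*}) = ω*−1 = 0.8972832
Need (0.8972832)^m ≤ 10^(−10): m ≥ 10·ln10/|ln 0.8972832| = 23.0259/0.108384 = 212.447 ⇒ m = 213.

m = 213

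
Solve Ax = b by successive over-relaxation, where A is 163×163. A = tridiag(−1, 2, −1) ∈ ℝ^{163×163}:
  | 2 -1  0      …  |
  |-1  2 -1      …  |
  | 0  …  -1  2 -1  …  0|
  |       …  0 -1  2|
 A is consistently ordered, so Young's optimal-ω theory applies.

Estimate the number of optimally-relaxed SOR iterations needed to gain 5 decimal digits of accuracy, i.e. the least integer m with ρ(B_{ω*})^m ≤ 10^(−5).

m = 301

spectrum of D⁻¹(L+U) = {cos(kπ/164) : 1≤k≤163}; ρ_J = cos(π/164) = 0.9998165.
1 − cos²(π/164) = sin²(π/164) ⇒ √(1−ρ_J²) = sin(π/164) = 0.0191549.
Young: ω* = 2/(1+√(1−ρ_J²)) = 2/(1+0.0191549) = 2/1.0191549 = 1.9624102.
ρ_SOR = ω* − 1 ≈ 0.9624102.
Need (0.9624102)^m ≤ 10^(−5): m ≥ 5·ln10/|ln 0.9624102| = 11.5129/0.0383145 = 300.484 ⇒ m = 301.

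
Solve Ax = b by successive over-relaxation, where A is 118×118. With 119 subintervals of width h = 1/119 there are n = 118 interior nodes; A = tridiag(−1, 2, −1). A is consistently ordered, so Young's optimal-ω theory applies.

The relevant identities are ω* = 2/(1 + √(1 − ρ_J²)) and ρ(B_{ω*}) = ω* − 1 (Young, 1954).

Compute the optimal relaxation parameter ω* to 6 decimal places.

ω* = 1.948564

[ρ_J] n=118: ρ(B_J) = cos(π/(n+1)) = cos(π/119) = 0.999652.
√(1 − cos²(π/119)) = sin(π/119) ≈ 0.0263969.
ω* = 2 / (1 + 0.0263969) = 2 / 1.0263969 ≈ 1.948564.
ρ(B_{ω*}) = ω*−1 = 0.948564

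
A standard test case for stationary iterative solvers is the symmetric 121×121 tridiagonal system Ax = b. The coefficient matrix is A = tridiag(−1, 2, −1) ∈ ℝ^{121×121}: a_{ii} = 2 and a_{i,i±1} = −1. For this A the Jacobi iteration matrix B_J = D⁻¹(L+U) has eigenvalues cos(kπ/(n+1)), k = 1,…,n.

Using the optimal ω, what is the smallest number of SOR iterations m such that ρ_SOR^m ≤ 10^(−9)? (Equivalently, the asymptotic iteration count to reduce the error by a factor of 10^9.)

ρ_J = max_k |cos(kπ/122)| = cos(π/122) = 0.9996685
√(1−ρ_J²) = |sin(π/122)| = 0.0257479
[ω*] 2 ÷ (1 + 0.0257479) = 2 ÷ 1.0257479 = 1.9497968.
At ω = 1.9497968 every |λ(B_ω)| = ω−1, so ρ_SOR = 0.9497968.
m ≥ 9·ln10 / (−ln 0.9497968) = 402.338; smallest integer m = 403.

m = 403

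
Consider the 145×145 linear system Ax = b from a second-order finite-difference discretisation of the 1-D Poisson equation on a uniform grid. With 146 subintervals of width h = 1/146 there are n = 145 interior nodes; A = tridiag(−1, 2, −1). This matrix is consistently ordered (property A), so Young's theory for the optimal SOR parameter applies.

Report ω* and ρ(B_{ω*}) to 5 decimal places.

B_J for the 145×145 system has eigenvalues cos(kπ/146); ρ_J = cos(π/146) = 0.99977.
1 − cos²(π/146) = sin²(π/146) ⇒ √(1−ρ_J²) = sin(π/146) = 0.021516.
[ω*] 2 ÷ (1 + 0.021516) = 2 ÷ 1.021516 = 1.95787.
[ρ_SOR] ω* − 1 = 0.95787.

ω* = 1.95787, ρ_SOR = 0.95787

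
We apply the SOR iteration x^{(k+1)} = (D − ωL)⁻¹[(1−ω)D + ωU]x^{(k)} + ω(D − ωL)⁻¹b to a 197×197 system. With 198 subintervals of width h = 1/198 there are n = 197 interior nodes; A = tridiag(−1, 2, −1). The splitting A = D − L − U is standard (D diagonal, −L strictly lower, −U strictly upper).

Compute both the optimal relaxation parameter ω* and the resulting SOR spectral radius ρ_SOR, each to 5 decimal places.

ω* = 1.96876, ρ_SOR = 0.96876

[ρ_J] n=197: ρ(B_J) = cos(π/(n+1)) = cos(π/198) = 0.99987.
root = sin(π/198) = 0.015866  (since 1−cos² = sin²).
So ω* = 2/1.015866 = 1.96876 (Young).
At ω = 1.96876 every |λ(B_ω)| = ω−1, so ρ_SOR = 0.96876.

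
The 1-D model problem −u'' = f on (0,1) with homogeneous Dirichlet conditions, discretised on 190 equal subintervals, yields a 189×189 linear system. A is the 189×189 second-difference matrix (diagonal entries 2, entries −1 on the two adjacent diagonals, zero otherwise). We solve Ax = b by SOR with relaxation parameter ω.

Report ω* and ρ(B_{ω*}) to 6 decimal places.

½·tridiag(1,0,1) at n=189: λ_k = cos(kπ/190); max |λ| at k=1 ⇒ ρ_J = cos(π/190) ≈ 0.999863.
√(1−ρ_J²) simplifies to sin(π/190) = 0.0165339.
Then 2/(1+√(1−ρ_J²)) = 2/(1+0.0165339); ω* = 2/1.0165339 = 1.967470.
ρ_SOR = ω* − 1 = 1.967470 − 1 = 0.967470.

ω* = 1.967470, ρ_SOR = 0.967470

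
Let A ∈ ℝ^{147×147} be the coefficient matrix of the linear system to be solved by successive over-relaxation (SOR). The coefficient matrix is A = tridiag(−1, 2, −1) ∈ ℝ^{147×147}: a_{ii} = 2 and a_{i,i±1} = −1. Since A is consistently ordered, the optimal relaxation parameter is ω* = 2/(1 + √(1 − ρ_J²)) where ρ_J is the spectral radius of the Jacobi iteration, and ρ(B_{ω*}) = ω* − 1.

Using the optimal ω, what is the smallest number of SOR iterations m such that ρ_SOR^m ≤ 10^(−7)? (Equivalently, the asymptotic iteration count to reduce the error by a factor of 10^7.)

m = 380

ρ_J = max_k |cos(kπ/148)| = cos(π/148) = 0.9997747
√(1 − cos²(π/148)) = sin(π/148) ≈ 0.0212254.
ω* = 2 / (1 + 0.0212254) = 2 / 1.0212254 ≈ 1.9584315.
ρ_SOR = ω* − 1 ≈ 0.9584315.
(0.9584315)^m ≤ 10^{−7}  ⇒  m·ln(0.9584315) ≤ −7·ln10  ⇒  m ≥ 379.632  ⇒  m = 380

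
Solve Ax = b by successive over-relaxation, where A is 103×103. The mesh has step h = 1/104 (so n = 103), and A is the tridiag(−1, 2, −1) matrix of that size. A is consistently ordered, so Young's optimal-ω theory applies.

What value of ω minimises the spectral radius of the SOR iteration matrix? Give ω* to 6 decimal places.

B_J for the 103×103 system has eigenvalues cos(kπ/104); ρ_J = cos(π/104) = 0.999544.
√(1 − cos²(π/104)) = sin(π/104) ≈ 0.0302030.
Young: ω* = 2/(1+√(1−ρ_J²)) = 2/(1+0.0302030) = 2/1.0302030 = 1.941365.
ρ_SOR = ω* − 1 = 1.941365 − 1 = 0.941365.

ω* = 1.941365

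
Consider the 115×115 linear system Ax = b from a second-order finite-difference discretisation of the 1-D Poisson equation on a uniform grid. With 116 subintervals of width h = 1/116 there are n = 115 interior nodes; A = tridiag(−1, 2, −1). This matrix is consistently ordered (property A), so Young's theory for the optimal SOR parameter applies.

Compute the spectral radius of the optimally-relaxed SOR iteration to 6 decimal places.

ρ_SOR = 0.947269

n=115: λ(B_J) = 1 − λ(A)/2 = cos(kπ/116); k=1 gives ρ_J = 0.999633.
√(1 − cos²(π/116)) = sin(π/116) ≈ 0.0270794.
So ω* = 2/1.0270794 = 1.947269 (Young).
At ω = 1.947269 every |λ(B_ω)| = ω−1, so ρ_SOR = 0.947269.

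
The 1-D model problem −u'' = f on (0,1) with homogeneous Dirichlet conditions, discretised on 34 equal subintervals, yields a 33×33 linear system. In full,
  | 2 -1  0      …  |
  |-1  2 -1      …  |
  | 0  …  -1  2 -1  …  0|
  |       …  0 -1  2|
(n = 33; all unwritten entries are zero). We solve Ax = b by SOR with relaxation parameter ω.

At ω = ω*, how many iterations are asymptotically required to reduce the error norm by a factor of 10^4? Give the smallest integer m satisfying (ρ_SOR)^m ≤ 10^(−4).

spectrum of D⁻¹(L+U) = {cos(kπ/34) : 1≤k≤33}; ρ_J = cos(π/34) = 0.9957342.
1 − cos²(π/34) = sin²(π/34) ⇒ √(1−ρ_J²) = sin(π/34) = 0.0922684.
Then 2/(1+√(1−ρ_J²)) = 2/(1+0.0922684); ω* = 2/1.0922684 = 1.8310518.
ρ_SOR = ω* − 1 ≈ 0.8310518.
For 4 digits: m = 4·ln10 / (−ln 0.8310518) = 9.21034/0.185063 = 49.769; round up → m = 50.

m = 50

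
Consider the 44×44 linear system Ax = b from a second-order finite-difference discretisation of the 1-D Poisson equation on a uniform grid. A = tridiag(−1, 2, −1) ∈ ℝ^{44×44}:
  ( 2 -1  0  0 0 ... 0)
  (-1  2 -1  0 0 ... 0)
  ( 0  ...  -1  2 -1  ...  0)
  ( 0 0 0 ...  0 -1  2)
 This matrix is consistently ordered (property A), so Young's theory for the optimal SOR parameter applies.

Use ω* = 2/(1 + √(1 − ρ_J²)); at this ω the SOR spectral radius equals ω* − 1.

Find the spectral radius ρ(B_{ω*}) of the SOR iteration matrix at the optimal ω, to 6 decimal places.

n=44: λ(B_J) = 1 − λ(A)/2 = cos(kπ/45); k=1 gives ρ_J = 0.997564.
√(1−ρ_J²) = |sin(π/45)| = 0.0697565
[ω*] 2 ÷ (1 + 0.0697565) = 2 ÷ 1.0697565 = 1.869584.
Hence ρ(B_{ω*}) = 1.869584 − 1 = 0.869584.

ρ_SOR = 0.869584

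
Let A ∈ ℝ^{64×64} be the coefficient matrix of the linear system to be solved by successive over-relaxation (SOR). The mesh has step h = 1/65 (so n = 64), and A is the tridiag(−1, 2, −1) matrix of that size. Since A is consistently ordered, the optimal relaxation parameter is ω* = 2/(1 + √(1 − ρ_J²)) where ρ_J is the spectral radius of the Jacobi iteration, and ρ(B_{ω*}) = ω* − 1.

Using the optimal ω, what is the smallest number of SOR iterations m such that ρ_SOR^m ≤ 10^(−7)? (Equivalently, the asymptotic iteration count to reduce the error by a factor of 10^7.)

[ρ_J] n=64: ρ(B_J) = cos(π/(n+1)) = cos(π/65) = 0.9988322.
root = sin(π/65) = 0.0483134  (since 1−cos² = sin²).
[ω*] 2 ÷ (1 + 0.0483134) = 2 ÷ 1.0483134 = 1.9078264.
ρ_SOR = ω* − 1 = 1.9078264 − 1 = 0.9078264.
m ≥ 7·ln10 / (−ln 0.9078264) = 166.678; smallest integer m = 167.

m = 167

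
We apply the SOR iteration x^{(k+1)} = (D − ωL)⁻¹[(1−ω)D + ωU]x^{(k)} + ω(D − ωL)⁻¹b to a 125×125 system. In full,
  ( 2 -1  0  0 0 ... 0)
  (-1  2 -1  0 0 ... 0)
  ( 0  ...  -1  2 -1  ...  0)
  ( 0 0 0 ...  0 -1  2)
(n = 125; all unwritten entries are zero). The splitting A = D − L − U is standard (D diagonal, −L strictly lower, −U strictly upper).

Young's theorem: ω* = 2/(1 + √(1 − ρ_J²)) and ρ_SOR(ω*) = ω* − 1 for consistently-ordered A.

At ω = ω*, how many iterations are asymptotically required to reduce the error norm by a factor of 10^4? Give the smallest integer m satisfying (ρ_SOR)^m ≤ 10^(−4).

[ρ_J] n=125: ρ(B_J) = cos(π/(n+1)) = cos(π/126) = 0.9996892.
√(1−ρ_J²) simplifies to sin(π/126) = 0.0249307.
Then 2/(1+√(1−ρ_J²)) = 2/(1+0.0249307); ω* = 2/1.0249307 = 1.9513514.
At ω = 1.9513514 every |λ(B_ω)| = ω−1, so ρ_SOR = 0.9513514.
ρ_SOR^m ≤ 10^(−4) ⇔ m ≥ 4·ln10/(−ln 0.9513514) = 9.21034/0.0498718 = 184.680; m = ⌈184.680⌉ = 185.

m = 185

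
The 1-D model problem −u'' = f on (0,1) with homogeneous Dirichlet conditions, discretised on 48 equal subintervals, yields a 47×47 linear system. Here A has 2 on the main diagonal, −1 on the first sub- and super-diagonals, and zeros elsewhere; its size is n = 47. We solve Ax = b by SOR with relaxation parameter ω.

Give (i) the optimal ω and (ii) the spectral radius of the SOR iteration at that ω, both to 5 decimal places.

ω* = 1.87722, ρ_SOR = 0.87722

With n=47, ρ(Jacobi) = cos(π/48) = 0.99786.
√(1−ρ_J²) = |sin(π/48)| = 0.065403
[ω*] 2 ÷ (1 + 0.065403) = 2 ÷ 1.065403 = 1.87722.
ρ(B_{ω*}) = ω*−1 = 0.87722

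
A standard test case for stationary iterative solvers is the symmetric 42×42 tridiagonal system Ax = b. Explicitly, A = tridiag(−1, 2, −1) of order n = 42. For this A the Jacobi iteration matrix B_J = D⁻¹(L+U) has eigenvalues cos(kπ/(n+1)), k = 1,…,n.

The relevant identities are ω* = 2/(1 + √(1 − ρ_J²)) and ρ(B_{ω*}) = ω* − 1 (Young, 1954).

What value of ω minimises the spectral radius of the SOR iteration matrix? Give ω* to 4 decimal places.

½·tridiag(1,0,1) at n=42: λ_k = cos(kπ/43); max |λ| at k=1 ⇒ ρ_J = cos(π/43) ≈ 0.9973.
√(1−ρ_J²) simplifies to sin(π/43) = 0.07300.
[ω*] 2 ÷ (1 + 0.07300) = 2 ÷ 1.07300 = 1.8639.
[ρ_SOR] ω* − 1 = 0.8639.

ω* = 1.8639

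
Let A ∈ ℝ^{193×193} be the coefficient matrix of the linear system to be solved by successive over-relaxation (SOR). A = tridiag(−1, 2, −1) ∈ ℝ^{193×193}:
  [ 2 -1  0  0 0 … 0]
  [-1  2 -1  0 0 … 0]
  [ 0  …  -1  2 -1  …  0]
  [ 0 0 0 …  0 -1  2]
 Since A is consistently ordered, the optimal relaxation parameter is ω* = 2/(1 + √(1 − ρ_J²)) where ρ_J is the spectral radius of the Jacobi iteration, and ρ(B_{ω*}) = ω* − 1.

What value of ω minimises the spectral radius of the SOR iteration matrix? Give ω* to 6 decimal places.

ρ_J = max_k |cos(kπ/194)| = cos(π/194) = 0.999869
root = sin(π/194) = 0.0161931  (since 1−cos² = sin²).
ω* = 2/(1 + 0.0161931) = 2/1.0161931 = 1.968130.
ρ_SOR = ω* − 1 = 1.968130 − 1 = 0.968130.

ω* = 1.968130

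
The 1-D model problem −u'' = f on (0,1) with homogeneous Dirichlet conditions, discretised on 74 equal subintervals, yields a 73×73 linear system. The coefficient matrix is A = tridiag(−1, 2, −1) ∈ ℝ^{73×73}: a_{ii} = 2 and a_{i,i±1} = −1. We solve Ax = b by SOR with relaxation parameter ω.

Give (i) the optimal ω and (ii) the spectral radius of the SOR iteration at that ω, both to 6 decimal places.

ω* = 1.918573, ρ_SOR = 0.918573

With n=73, ρ(Jacobi) = cos(π/74) = 0.999099.
root = sin(π/74) = 0.0424412  (since 1−cos² = sin²).
Young: ω* = 2/(1+√(1−ρ_J²)) = 2/(1+0.0424412) = 2/1.0424412 = 1.918573.
ρ_SOR = ω* − 1 = 1.918573 − 1 = 0.918573.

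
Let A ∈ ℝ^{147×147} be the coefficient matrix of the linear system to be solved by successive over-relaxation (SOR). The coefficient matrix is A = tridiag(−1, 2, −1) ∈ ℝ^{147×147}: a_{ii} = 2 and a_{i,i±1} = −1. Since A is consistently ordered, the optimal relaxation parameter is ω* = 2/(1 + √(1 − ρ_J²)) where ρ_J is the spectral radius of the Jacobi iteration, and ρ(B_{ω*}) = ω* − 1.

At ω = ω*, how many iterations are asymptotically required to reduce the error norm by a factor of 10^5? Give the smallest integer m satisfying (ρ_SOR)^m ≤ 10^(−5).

n=147: λ(B_J) = 1 − λ(A)/2 = cos(kπ/148); k=1 gives ρ_J = 0.9997747.
√(1−ρ_J²) = |sin(π/148)| = 0.0212254
[ω*] 2 ÷ (1 + 0.0212254) = 2 ÷ 1.0212254 = 1.9584315.
Hence ρ(B_{ω*}) = 1.9584315 − 1 = 0.9584315.
Need (0.9584315)^m ≤ 10^(−5): m ≥ 5·ln10/|ln 0.9584315| = 11.5129/0.0424572 = 271.165 ⇒ m = 272.

m = 272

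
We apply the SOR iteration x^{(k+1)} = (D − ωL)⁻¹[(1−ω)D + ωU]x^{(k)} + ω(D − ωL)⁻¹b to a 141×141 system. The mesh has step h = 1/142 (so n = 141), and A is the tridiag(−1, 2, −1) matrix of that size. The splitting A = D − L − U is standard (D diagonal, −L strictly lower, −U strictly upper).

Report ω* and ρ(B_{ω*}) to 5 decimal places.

ω* = 1.95671, ρ_SOR = 0.95671

½·tridiag(1,0,1) at n=141: λ_k = cos(kπ/142); max |λ| at k=1 ⇒ ρ_J = cos(π/142) ≈ 0.99976.
√(1 − cos²(π/142)) = sin(π/142) ≈ 0.022122.
Then 2/(1+√(1−ρ_J²)) = 2/(1+0.022122); ω* = 2/1.022122 = 1.95671.
ρ(B_{ω*}) = ω*−1 = 0.95671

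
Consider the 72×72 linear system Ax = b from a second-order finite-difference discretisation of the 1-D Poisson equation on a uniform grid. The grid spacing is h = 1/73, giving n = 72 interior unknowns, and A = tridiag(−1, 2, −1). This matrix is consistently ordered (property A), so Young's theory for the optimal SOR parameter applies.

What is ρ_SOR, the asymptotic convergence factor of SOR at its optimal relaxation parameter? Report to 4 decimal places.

ρ_SOR = 0.9175

B_J for the 72×72 system has eigenvalues cos(kπ/73); ρ_J = cos(π/73) = 0.9991.
√(1−ρ_J²) simplifies to sin(π/73) = 0.04302.
So ω* = 2/1.04302 = 1.9175 (Young).
At ω = 1.9175 every |λ(B_ω)| = ω−1, so ρ_SOR = 0.9175.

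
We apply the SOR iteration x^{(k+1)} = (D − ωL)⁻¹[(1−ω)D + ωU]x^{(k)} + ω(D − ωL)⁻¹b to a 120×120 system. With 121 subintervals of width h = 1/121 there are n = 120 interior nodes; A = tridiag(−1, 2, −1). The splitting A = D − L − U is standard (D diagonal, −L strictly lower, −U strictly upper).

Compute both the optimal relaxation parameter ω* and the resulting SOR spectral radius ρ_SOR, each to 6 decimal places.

ω* = 1.949392, ρ_SOR = 0.949392

With n=120, ρ(Jacobi) = cos(π/121) = 0.999663.
√(1−ρ_J²) = |sin(π/121)| = 0.0259607
Young: ω* = 2/(1+√(1−ρ_J²)) = 2/(1+0.0259607) = 2/1.0259607 = 1.949392.
ρ_SOR = ω* − 1 ≈ 0.949392.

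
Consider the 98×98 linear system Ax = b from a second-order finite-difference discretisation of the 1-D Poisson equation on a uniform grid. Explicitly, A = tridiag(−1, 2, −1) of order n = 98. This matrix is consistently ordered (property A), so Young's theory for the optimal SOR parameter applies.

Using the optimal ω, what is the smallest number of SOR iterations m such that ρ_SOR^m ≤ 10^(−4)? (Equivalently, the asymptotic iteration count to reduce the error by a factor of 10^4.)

[ρ_J] n=98: ρ(B_J) = cos(π/(n+1)) = cos(π/99) = 0.9994965.
√(1−ρ_J²) simplifies to sin(π/99) = 0.0317279.
Young: ω* = 2/(1+√(1−ρ_J²)) = 2/(1+0.0317279) = 2/1.0317279 = 1.9384956.
At ω = 1.9384956 every |λ(B_ω)| = ω−1, so ρ_SOR = 0.9384956.
4·ln10 = 9.21034; −ln(0.9384956) = 0.0634771; m = ⌈9.21034/0.0634771⌉ = ⌈145.097⌉ = 146.

m = 146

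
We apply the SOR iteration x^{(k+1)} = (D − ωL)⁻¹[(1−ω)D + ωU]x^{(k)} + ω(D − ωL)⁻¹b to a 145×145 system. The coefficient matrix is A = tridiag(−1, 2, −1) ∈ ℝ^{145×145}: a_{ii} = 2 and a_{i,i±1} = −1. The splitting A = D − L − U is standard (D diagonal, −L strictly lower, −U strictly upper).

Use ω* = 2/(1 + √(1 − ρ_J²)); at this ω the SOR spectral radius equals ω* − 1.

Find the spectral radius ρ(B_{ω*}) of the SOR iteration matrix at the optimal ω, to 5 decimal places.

ρ_SOR = 0.95787

ρ_J = max_k |cos(kπ/146)| = cos(π/146) = 0.99977
1 − cos²(π/146) = sin²(π/146) ⇒ √(1−ρ_J²) = sin(π/146) = 0.021516.
So ω* = 2/1.021516 = 1.95787 (Young).
Hence ρ(B_{ω*}) = 1.95787 − 1 = 0.95787.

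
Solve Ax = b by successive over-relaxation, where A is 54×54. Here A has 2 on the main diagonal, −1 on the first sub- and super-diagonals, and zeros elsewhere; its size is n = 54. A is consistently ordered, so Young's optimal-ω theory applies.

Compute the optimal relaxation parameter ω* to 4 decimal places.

n=54: λ(B_J) = 1 − λ(A)/2 = cos(kπ/55); k=1 gives ρ_J = 0.9984.
1 − cos²(π/55) = sin²(π/55) ⇒ √(1−ρ_J²) = sin(π/55) = 0.05709.
Young: ω* = 2/(1+√(1−ρ_J²)) = 2/(1+0.05709) = 2/1.05709 = 1.8920.
ρ_SOR = ω* − 1 ≈ 0.8920.

ω* = 1.8920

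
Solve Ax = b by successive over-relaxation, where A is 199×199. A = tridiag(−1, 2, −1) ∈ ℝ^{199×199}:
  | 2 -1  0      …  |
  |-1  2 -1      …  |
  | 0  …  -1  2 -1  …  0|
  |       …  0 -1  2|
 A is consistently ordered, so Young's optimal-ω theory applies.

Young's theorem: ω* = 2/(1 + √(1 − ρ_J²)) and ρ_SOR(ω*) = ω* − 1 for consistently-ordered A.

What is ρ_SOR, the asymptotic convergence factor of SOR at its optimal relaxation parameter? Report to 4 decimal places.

ρ_SOR = 0.9691

[ρ_J] n=199: ρ(B_J) = cos(π/(n+1)) = cos(π/200) = 0.9999.
root = sin(π/200) = 0.01571  (since 1−cos² = sin²).
[ω*] 2 ÷ (1 + 0.01571) = 2 ÷ 1.01571 = 1.9691.
ρ_SOR = ω* − 1 = 1.9691 − 1 = 0.9691.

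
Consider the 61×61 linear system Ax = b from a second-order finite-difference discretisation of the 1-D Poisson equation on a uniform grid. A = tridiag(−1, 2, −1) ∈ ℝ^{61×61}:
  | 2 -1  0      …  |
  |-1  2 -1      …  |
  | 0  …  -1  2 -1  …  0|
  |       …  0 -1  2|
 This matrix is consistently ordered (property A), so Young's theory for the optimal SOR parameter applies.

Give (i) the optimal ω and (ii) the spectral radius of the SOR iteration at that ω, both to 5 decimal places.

B_J for the 61×61 system has eigenvalues cos(kπ/62); ρ_J = cos(π/62) = 0.99872.
√(1−ρ_J²) simplifies to sin(π/62) = 0.050649.
ω* = 2/(1 + 0.050649) = 2/1.050649 = 1.90359.
and ρ(B_{ω*}) = 1.90359 − 1 = 0.90359.

ω* = 1.90359, ρ_SOR = 0.90359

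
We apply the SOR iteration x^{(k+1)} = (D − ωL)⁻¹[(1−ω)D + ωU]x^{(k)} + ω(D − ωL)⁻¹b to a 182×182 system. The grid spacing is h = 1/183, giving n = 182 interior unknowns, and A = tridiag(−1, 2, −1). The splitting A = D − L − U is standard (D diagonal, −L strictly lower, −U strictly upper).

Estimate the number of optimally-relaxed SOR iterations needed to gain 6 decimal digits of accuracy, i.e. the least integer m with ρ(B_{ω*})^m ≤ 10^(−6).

With n=182, ρ(Jacobi) = cos(π/183) = 0.9998526.
1 − cos²(π/183) = sin²(π/183) ⇒ √(1−ρ_J²) = sin(π/183) = 0.0171663.
ω* = 2 / (1 + 0.0171663) = 2 / 1.0171663 ≈ 1.9662468.
ρ(B_{ω*}) = ω*−1 = 0.9662468
m ≥ 6·ln10 / (−ln 0.9662468) = 402.362; smallest integer m = 403.

m = 403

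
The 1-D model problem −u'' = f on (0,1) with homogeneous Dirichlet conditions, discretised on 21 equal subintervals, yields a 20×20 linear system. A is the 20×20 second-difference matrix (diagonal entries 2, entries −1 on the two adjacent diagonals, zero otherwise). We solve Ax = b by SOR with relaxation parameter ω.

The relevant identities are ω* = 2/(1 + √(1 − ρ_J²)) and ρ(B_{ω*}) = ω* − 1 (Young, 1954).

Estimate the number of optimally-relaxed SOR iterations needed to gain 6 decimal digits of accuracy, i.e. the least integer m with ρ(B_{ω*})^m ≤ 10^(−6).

m = 47

B_J for the 20×20 system has eigenvalues cos(kπ/21); ρ_J = cos(π/21) = 0.9888308.
root = sin(π/21) = 0.1490423  (since 1−cos² = sin²).
ω* = 2/(1+0.1490423) = 1.7405800
and ρ(B_{ω*}) = 1.7405800 − 1 = 0.7405800.
m ≥ 6·ln10 / (−ln 0.7405800) = 46.002; smallest integer m = 47.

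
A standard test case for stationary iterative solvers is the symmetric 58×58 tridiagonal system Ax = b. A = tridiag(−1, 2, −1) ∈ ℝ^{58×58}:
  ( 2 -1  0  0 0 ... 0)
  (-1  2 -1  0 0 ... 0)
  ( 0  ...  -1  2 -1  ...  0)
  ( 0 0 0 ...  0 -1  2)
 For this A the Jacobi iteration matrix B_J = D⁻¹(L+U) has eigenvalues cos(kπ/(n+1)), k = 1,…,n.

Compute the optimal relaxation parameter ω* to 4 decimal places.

ω* = 1.8989

spectrum of D⁻¹(L+U) = {cos(kπ/59) : 1≤k≤58}; ρ_J = cos(π/59) = 0.9986.
1 − cos²(π/59) = sin²(π/59) ⇒ √(1−ρ_J²) = sin(π/59) = 0.05322.
So ω* = 2/1.05322 = 1.8989 (Young).
ρ_SOR = ω* − 1 ≈ 0.8989.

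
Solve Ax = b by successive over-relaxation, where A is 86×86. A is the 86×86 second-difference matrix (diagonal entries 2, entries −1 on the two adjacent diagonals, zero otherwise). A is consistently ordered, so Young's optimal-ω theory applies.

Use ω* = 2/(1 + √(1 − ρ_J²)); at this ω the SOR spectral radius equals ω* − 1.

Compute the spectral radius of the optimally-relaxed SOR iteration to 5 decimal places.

ρ_SOR = 0.93031

spectrum of D⁻¹(L+U) = {cos(kπ/87) : 1≤k≤86}; ρ_J = cos(π/87) = 0.99935.
1 − cos²(π/87) = sin²(π/87) ⇒ √(1−ρ_J²) = sin(π/87) = 0.036102.
Then 2/(1+√(1−ρ_J²)) = 2/(1+0.036102); ω* = 2/1.036102 = 1.93031.
Hence ρ(B_{ω*}) = 1.93031 − 1 = 0.93031.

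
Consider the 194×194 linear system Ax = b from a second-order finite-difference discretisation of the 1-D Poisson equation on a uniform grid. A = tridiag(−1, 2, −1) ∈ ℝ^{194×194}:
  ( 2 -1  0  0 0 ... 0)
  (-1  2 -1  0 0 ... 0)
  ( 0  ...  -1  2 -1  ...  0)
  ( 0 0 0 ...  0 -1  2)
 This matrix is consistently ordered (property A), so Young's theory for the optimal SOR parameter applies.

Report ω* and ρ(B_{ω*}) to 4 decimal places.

ω* = 1.9683, ρ_SOR = 0.9683

spectrum of D⁻¹(L+U) = {cos(kπ/195) : 1≤k≤194}; ρ_J = cos(π/195) = 0.9999.
√(1−ρ_J²) simplifies to sin(π/195) = 0.01611.
So ω* = 2/1.01611 = 1.9683 (Young).
At ω = 1.9683 every |λ(B_ω)| = ω−1, so ρ_SOR = 0.9683.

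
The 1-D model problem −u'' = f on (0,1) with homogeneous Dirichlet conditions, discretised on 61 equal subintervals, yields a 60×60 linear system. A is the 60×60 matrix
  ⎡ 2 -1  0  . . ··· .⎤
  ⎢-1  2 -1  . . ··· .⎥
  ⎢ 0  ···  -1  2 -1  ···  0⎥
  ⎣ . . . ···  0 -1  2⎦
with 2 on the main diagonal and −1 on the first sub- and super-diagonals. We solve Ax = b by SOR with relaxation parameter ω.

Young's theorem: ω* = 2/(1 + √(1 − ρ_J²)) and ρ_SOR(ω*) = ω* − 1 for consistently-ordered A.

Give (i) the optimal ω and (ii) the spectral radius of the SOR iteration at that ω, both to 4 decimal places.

ω* = 1.9021, ρ_SOR = 0.9021

[ρ_J] n=60: ρ(B_J) = cos(π/(n+1)) = cos(π/61) = 0.9987.
√(1−ρ_J²) simplifies to sin(π/61) = 0.05148.
Then 2/(1+√(1−ρ_J²)) = 2/(1+0.05148); ω* = 2/1.05148 = 1.9021.
ρ_SOR = ω* − 1 ≈ 0.9021.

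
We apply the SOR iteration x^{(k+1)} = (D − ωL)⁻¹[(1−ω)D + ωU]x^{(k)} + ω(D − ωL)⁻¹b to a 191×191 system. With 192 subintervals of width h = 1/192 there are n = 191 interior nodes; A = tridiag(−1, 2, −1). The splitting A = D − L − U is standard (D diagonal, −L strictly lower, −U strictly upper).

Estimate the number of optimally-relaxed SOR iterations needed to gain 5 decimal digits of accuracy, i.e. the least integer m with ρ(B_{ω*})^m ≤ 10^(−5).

m = 352

spectrum of D⁻¹(L+U) = {cos(kπ/192) : 1≤k≤191}; ρ_J = cos(π/192) = 0.9998661.
1 − cos²(π/192) = sin²(π/192) ⇒ √(1−ρ_J²) = sin(π/192) = 0.0163617.
ω* = 2 / (1 + 0.0163617) = 2 / 1.0163617 ≈ 1.9678034.
Hence ρ(B_{ω*}) = 1.9678034 − 1 = 0.9678034.
(0.9678034)^m ≤ 10^{−5}  ⇒  m·ln(0.9678034) ≤ −5·ln10  ⇒  m ≥ 351.794  ⇒  m = 352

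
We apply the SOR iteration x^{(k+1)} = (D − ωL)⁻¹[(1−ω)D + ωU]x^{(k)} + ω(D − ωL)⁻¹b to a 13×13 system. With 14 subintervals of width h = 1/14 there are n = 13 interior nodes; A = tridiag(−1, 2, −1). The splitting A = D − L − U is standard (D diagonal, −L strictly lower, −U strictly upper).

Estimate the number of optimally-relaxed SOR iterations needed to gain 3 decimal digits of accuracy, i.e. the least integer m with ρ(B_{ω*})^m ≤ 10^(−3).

m = 16

ρ_J = max_k |cos(kπ/14)| = cos(π/14) = 0.9749279
root = sin(π/14) = 0.2225209  (since 1−cos² = sin²).
Then 2/(1+√(1−ρ_J²)) = 2/(1+0.2225209); ω* = 2/1.2225209 = 1.6359639.
and ρ(B_{ω*}) = 1.6359639 − 1 = 0.6359639.
m ≥ 3·ln10 / (−ln 0.6359639) = 15.262; smallest integer m = 16.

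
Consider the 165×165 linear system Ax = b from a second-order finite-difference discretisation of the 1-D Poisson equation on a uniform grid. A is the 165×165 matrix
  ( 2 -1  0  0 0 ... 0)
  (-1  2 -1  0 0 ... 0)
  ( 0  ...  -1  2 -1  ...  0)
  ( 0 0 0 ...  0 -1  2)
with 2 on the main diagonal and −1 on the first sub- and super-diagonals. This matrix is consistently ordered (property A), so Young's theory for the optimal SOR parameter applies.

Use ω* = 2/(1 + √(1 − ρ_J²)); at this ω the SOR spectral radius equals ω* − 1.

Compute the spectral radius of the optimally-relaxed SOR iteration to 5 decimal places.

ρ_SOR = 0.96285

ρ_J = max_k |cos(kπ/166)| = cos(π/166) = 0.99982
root = sin(π/166) = 0.018924  (since 1−cos² = sin²).
So ω* = 2/1.018924 = 1.96285 (Young).
Hence ρ(B_{ω*}) = 1.96285 − 1 = 0.96285.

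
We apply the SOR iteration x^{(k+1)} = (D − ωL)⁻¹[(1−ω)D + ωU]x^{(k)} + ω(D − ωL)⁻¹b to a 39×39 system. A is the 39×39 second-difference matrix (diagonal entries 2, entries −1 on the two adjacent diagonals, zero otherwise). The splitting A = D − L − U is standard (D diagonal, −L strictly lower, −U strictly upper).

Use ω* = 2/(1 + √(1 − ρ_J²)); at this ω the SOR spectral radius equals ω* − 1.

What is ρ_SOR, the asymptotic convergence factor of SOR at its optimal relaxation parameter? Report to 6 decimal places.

ρ_SOR = 0.854498

B_J for the 39×39 system has eigenvalues cos(kπ/40); ρ_J = cos(π/40) = 0.996917.
root = sin(π/40) = 0.0784591  (since 1−cos² = sin²).
ω* = 2/(1+0.0784591) = 1.854498
ρ(B_{ω*}) = ω*−1 = 0.854498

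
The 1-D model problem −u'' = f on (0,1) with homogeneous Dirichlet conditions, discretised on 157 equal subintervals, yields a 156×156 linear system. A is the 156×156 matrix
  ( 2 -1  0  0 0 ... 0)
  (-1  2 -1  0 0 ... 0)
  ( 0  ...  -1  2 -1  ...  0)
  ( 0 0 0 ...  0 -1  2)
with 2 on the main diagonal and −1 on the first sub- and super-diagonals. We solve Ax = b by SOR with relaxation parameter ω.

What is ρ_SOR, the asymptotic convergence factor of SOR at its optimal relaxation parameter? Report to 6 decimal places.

spectrum of D⁻¹(L+U) = {cos(kπ/157) : 1≤k≤156}; ρ_J = cos(π/157) = 0.999800.
√(1 − cos²(π/157)) = sin(π/157) ≈ 0.0200088.
ω* = 2 / (1 + 0.0200088) = 2 / 1.0200088 ≈ 1.960767.
and ρ(B_{ω*}) = 1.960767 − 1 = 0.960767.

ρ_SOR = 0.960767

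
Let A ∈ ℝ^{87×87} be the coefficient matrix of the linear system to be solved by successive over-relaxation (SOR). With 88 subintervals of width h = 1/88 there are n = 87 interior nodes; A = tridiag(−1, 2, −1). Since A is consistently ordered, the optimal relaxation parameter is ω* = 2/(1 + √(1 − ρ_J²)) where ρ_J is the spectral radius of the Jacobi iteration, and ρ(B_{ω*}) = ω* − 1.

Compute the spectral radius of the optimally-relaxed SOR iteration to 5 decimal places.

ρ_SOR = 0.93108

n=87: λ(B_J) = 1 − λ(A)/2 = cos(kπ/88); k=1 gives ρ_J = 0.99936.
root = sin(π/88) = 0.035692  (since 1−cos² = sin²).
So ω* = 2/1.035692 = 1.93108 (Young).
At ω = 1.93108 every |λ(B_ω)| = ω−1, so ρ_SOR = 0.93108.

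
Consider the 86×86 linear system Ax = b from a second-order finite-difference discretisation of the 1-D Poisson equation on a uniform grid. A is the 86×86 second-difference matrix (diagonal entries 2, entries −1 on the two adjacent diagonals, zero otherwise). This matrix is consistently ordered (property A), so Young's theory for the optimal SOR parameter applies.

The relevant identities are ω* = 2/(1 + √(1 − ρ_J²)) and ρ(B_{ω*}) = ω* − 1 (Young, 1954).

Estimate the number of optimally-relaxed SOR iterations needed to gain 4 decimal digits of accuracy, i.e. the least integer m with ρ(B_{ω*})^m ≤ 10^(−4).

m = 128

[ρ_J] n=86: ρ(B_J) = cos(π/(n+1)) = cos(π/87) = 0.9993481.
1 − cos²(π/87) = sin²(π/87) ⇒ √(1−ρ_J²) = sin(π/87) = 0.0361024.
So ω* = 2/1.0361024 = 1.9303111 (Young).
ρ_SOR = ω* − 1 ≈ 0.9303111.
4·ln10 = 9.21034; −ln(0.9303111) = 0.0722362; m = ⌈9.21034/0.0722362⌉ = ⌈127.503⌉ = 128.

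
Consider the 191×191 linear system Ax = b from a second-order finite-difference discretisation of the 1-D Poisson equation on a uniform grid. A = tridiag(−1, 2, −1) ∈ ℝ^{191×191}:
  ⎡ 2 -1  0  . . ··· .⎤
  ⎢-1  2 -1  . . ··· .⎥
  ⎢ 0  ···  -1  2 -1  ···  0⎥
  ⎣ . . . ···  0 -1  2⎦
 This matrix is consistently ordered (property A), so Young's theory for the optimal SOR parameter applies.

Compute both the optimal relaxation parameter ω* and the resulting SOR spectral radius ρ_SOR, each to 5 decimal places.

ρ_J = max_k |cos(kπ/192)| = cos(π/192) = 0.99987
root = sin(π/192) = 0.016362  (since 1−cos² = sin²).
ω* = 2/(1+0.016362) = 1.96780
ρ_SOR = ω* − 1 = 1.96780 − 1 = 0.96780.

ω* = 1.96780, ρ_SOR = 0.96780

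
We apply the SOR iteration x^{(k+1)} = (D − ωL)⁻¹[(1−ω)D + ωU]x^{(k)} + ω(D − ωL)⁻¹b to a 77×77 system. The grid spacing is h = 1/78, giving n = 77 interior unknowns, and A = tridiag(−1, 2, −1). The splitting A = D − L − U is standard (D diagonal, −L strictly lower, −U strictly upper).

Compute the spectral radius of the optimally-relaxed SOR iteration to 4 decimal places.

n=77: λ(B_J) = 1 − λ(A)/2 = cos(kπ/78); k=1 gives ρ_J = 0.9992.
√(1−ρ_J²) = |sin(π/78)| = 0.04027
ω* = 2 / (1 + 0.04027) = 2 / 1.04027 ≈ 1.9226.
[ρ_SOR] ω* − 1 = 0.9226.

ρ_SOR = 0.9226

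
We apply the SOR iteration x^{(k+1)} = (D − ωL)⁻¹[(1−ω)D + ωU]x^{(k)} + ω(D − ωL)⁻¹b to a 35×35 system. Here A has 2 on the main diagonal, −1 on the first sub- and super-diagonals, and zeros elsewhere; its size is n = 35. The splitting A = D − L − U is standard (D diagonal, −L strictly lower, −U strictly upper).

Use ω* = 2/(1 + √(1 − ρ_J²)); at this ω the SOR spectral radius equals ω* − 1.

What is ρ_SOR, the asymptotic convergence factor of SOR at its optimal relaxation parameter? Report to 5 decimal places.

With n=35, ρ(Jacobi) = cos(π/36) = 0.99619.
root = sin(π/36) = 0.087156  (since 1−cos² = sin²).
ω* = 2/(1+0.087156) = 1.83966
ρ_SOR = ω* − 1 = 1.83966 − 1 = 0.83966.

ρ_SOR = 0.83966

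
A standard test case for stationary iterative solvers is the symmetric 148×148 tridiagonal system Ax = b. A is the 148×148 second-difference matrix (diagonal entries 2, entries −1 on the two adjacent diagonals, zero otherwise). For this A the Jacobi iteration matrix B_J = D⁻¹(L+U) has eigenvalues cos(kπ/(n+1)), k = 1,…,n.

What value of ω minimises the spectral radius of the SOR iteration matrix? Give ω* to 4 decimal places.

ω* = 1.9587

ρ_J = max_k |cos(kπ/149)| = cos(π/149) = 0.9998
√(1 − cos²(π/149)) = sin(π/149) ≈ 0.02108.
ω* = 2/(1+0.02108) = 1.9587
At ω = 1.9587 every |λ(B_ω)| = ω−1, so ρ_SOR = 0.9587.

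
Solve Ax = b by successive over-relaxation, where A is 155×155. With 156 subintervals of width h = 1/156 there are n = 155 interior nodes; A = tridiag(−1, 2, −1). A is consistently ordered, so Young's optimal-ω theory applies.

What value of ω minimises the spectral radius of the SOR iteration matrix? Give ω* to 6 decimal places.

ω* = 1.960521

½·tridiag(1,0,1) at n=155: λ_k = cos(kπ/156); max |λ| at k=1 ⇒ ρ_J = cos(π/156) ≈ 0.999797.
√(1−ρ_J²) = |sin(π/156)| = 0.0201371
Young: ω* = 2/(1+√(1−ρ_J²)) = 2/(1+0.0201371) = 2/1.0201371 = 1.960521.
Hence ρ(B_{ω*}) = 1.960521 − 1 = 0.960521.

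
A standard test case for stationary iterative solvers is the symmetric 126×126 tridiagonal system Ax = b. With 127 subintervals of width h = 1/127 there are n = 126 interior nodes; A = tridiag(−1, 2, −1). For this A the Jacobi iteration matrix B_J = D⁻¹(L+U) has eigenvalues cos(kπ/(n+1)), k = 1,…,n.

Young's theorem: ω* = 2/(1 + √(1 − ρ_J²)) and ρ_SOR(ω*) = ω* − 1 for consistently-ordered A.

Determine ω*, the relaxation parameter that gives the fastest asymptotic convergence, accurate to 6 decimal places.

½·tridiag(1,0,1) at n=126: λ_k = cos(kπ/127); max |λ| at k=1 ⇒ ρ_J = cos(π/127) ≈ 0.999694.
1 − cos²(π/127) = sin²(π/127) ⇒ √(1−ρ_J²) = sin(π/127) = 0.0247344.
[ω*] 2 ÷ (1 + 0.0247344) = 2 ÷ 1.0247344 = 1.951725.
Hence ρ(B_{ω*}) = 1.951725 − 1 = 0.951725.

ω* = 1.951725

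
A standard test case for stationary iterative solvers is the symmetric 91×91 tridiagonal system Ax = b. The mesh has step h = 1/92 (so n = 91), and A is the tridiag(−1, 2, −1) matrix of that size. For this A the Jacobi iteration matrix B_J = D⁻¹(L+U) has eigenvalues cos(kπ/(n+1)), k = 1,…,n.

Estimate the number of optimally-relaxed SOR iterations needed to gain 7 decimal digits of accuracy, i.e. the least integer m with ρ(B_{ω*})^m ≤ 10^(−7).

spectrum of D⁻¹(L+U) = {cos(kπ/92) : 1≤k≤91}; ρ_J = cos(π/92) = 0.9994170.
1 − cos²(π/92) = sin²(π/92) ⇒ √(1−ρ_J²) = sin(π/92) = 0.0341411.
Then 2/(1+√(1−ρ_J²)) = 2/(1+0.0341411); ω* = 2/1.0341411 = 1.9339721.
At ω = 1.9339721 every |λ(B_ω)| = ω−1, so ρ_SOR = 0.9339721.
(0.9339721)^m ≤ 10^{−7}  ⇒  m·ln(0.9339721) ≤ −7·ln10  ⇒  m ≥ 235.960  ⇒  m = 236

m = 236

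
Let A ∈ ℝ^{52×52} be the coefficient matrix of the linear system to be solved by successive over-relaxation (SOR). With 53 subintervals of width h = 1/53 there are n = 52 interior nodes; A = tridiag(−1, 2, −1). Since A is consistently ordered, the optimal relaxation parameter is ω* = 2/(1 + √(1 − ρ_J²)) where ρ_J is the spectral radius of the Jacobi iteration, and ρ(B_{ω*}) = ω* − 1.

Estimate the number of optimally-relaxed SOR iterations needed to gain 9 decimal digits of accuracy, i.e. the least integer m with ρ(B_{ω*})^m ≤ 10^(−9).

½·tridiag(1,0,1) at n=52: λ_k = cos(kπ/53); max |λ| at k=1 ⇒ ρ_J = cos(π/53) ≈ 0.9982437.
√(1−ρ_J²) = |sin(π/53)| = 0.0592406
So ω* = 2/1.0592406 = 1.8881451 (Young).
Hence ρ(B_{ω*}) = 1.8881451 − 1 = 0.8881451.
ρ_SOR^m ≤ 10^(−9) ⇔ m ≥ 9·ln10/(−ln 0.8881451) = 20.7233/0.11862 = 174.703; m = ⌈174.703⌉ = 175.

m = 175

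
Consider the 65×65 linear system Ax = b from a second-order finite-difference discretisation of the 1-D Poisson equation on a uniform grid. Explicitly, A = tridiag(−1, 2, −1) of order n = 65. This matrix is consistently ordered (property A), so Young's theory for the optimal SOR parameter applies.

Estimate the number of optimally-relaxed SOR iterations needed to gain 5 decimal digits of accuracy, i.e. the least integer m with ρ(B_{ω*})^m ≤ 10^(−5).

spectrum of D⁻¹(L+U) = {cos(kπ/66) : 1≤k≤65}; ρ_J = cos(π/66) = 0.9988673.
√(1 − cos²(π/66)) = sin(π/66) ≈ 0.0475819.
ω* = 2 / (1 + 0.0475819) = 2 / 1.0475819 ≈ 1.9091586.
ρ(B_{ω*}) = ω*−1 = 0.9091586
ρ_SOR^m ≤ 10^(−5) ⇔ m ≥ 5·ln10/(−ln 0.9091586) = 11.5129/0.0952357 = 120.888; m = ⌈120.888⌉ = 121.

m = 121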